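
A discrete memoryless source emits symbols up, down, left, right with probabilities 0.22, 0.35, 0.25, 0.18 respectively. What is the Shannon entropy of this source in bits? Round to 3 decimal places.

1.956 bits

H = −Σ pᵢ log₂ pᵢ.
−0.22·log₂(0.22) = 0.4806
−0.35·log₂(0.35) = 0.5301
−0.25·log₂(0.25) = 0.5000
−0.18·log₂(0.18) = 0.4453
Sum ≈ 1.9560 → 1.956 bits.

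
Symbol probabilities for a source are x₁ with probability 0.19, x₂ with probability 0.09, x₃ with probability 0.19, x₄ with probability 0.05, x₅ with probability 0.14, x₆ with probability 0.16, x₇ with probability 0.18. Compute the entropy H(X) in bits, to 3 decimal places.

2.705 bits

H = −Σ pᵢ log₂ pᵢ.
−0.19·log₂(0.19) = 0.4552
−0.09·log₂(0.09) = 0.3127
−0.19·log₂(0.19) = 0.4552
−0.05·log₂(0.05) = 0.2161
−0.14·log₂(0.14) = 0.3971
−0.16·log₂(0.16) = 0.4230
−0.18·log₂(0.18) = 0.4453
Sum ≈ 2.7046 → 2.705 bits.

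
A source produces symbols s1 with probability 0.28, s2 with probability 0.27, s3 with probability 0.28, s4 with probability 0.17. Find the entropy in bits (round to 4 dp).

1.9730 bits

H = −Σ pᵢ log₂ pᵢ.
−0.28·log₂(0.28) = 0.5142
−0.27·log₂(0.27) = 0.5100
−0.28·log₂(0.28) = 0.5142
−0.17·log₂(0.17) = 0.4346
Sum ≈ 1.9730 → 1.9730 bits.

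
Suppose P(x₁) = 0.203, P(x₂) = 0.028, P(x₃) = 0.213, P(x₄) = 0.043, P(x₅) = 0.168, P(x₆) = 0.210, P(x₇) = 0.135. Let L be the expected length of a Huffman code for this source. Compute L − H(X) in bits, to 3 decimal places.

Entropy H = −Σ p log₂ p ≈ 2.5770 bits.
Huffman merges: 7/250+43/1000→71/1000; 71/1000+27/200→103/500; 21/125+203/1000→371/1000; 103/500+21/100→52/125; 213/1000+371/1000→73/125; 52/125+73/125→1. L = 331/125 ≈ 2.6480.
L − H = 2.6480 − 2.5770 = 0.071 bits.

0.071 bits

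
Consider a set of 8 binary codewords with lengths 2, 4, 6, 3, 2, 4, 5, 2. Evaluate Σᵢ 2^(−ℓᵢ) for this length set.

1.046875

With common denominator 2^6 = 64: Σ 2^(−ℓᵢ) = 16/64 + 4/64 + 1/64 + 8/64 + 16/64 + 4/64 + 2/64 + 16/64 = 67/64 = 1.046875.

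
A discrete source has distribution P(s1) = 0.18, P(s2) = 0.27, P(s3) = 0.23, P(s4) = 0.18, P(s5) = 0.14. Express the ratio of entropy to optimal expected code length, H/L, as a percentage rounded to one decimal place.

Entropy H = −Σ p log₂ p ≈ 2.2854 bits.
Huffman merges: 7/50+9/50→8/25; 9/50+23/100→41/100; 27/100+8/25→59/100; 41/100+59/100→1. L = 58/25 ≈ 2.3200.
Efficiency = H/L = 2.2854/2.3200 = 98.5%.

98.5%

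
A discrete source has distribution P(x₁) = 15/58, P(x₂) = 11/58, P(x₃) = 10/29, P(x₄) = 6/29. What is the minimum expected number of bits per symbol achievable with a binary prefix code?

Repeatedly combine the two least-probable nodes; the expected code length is the sum of the merged weights.
merge 11/58 + 6/29 → 23/58
merge 15/58 + 10/29 → 35/58
merge 23/58 + 35/58 → 1
L = 23/58 + 35/58 + 1 = 2 bits/symbol.

2 bits/symbol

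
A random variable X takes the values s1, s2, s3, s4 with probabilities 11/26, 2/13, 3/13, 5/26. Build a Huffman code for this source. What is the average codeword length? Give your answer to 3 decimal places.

Repeatedly combine the two least-probable nodes; the expected code length is the sum of the merged weights.
merge 2/13 + 5/26 → 9/26
merge 3/13 + 9/26 → 15/26
merge 11/26 + 15/26 → 1
L = 9/26 + 15/26 + 1 = 25/13 ≈ 1.923 bits/symbol.

1.923 bits/symbol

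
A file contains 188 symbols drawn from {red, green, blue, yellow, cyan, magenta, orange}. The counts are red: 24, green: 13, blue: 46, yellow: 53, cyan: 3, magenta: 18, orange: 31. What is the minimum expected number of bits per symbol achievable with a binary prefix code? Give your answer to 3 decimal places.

2.559 bits/symbol

Probabilities are the counts divided by 188.
Repeatedly combine the two least-probable nodes; the expected code length is the sum of the merged weights.
merge 3/188 + 13/188 → 4/47
merge 4/47 + 9/94 → 17/94
merge 6/47 + 31/188 → 55/188
merge 17/94 + 23/94 → 20/47
merge 53/188 + 55/188 → 27/47
merge 20/47 + 27/47 → 1
L = 4/47 + 17/94 + 55/188 + 20/47 + 27/47 + 1 = 481/188 ≈ 2.559 bits/symbol.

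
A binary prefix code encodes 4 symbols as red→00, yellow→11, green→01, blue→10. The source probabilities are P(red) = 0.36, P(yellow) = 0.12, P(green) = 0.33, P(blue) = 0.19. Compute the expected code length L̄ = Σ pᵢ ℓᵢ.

L̄ = Σ pᵢ·ℓᵢ = 0.36·2 + 0.12·2 + 0.33·2 + 0.19·2 = 2 bits/symbol.

2 bits/symbol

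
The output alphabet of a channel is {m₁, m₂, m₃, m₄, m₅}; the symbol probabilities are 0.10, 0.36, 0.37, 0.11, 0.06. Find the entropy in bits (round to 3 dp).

1.987 bits

H = −Σ pᵢ log₂ pᵢ.
−0.10·log₂(0.10) = 0.3322
−0.36·log₂(0.36) = 0.5306
−0.37·log₂(0.37) = 0.5307
−0.11·log₂(0.11) = 0.3503
−0.06·log₂(0.06) = 0.2435
Sum ≈ 1.9874 → 1.987 bits.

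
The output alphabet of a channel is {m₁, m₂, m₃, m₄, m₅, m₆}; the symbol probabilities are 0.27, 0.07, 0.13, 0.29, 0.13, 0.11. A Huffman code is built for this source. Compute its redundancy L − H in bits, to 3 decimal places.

Entropy H = −Σ p log₂ p ≈ 2.4121 bits.
Huffman merges: 7/100+11/100→9/50; 13/100+13/100→13/50; 9/50+13/50→11/25; 27/100+29/100→14/25; 11/25+14/25→1. L = 61/25 ≈ 2.4400.
L − H = 2.4400 − 2.4121 = 0.028 bits.

0.028 bits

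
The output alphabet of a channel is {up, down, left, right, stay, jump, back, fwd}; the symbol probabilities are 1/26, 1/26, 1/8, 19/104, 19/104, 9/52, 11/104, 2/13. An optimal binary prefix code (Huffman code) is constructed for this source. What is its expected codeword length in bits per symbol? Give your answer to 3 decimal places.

2.894 bits/symbol

Repeatedly combine the two least-probable nodes; the expected code length is the sum of the merged weights.
merge 1/26 + 1/26 → 1/13
merge 1/13 + 11/104 → 19/104
merge 1/8 + 2/13 → 29/104
merge 9/52 + 19/104 → 37/104
merge 19/104 + 19/104 → 19/52
merge 29/104 + 37/104 → 33/52
merge 19/52 + 33/52 → 1
L = 1/13 + 19/104 + 29/104 + 37/104 + 19/52 + 33/52 + 1 = 301/104 ≈ 2.894 bits/symbol.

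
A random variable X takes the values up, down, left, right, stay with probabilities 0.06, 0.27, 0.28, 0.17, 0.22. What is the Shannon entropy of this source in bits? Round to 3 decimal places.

H = −Σ pᵢ log₂ pᵢ.
−0.06·log₂(0.06) = 0.2435
−0.27·log₂(0.27) = 0.5100
−0.28·log₂(0.28) = 0.5142
−0.17·log₂(0.17) = 0.4346
−0.22·log₂(0.22) = 0.4806
Sum ≈ 2.1829 → 2.183 bits.

2.183 bits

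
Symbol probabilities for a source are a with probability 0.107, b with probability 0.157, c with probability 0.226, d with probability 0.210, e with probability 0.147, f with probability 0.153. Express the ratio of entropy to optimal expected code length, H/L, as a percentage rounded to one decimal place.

99.2%

Entropy H = −Σ p log₂ p ≈ 2.5431 bits.
Huffman merges: 107/1000+147/1000→127/500; 153/1000+157/1000→31/100; 21/100+113/500→109/250; 127/500+31/100→141/250; 109/250+141/250→1. L = 641/250 ≈ 2.5640.
Efficiency = H/L = 2.5431/2.5640 = 99.2%.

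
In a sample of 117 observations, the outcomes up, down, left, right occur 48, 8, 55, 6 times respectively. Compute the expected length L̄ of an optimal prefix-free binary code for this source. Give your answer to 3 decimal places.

Probabilities are the counts divided by 117.
Repeatedly combine the two least-probable nodes; the expected code length is the sum of the merged weights.
merge 2/39 + 8/117 → 14/117
merge 14/117 + 16/39 → 62/117
merge 55/117 + 62/117 → 1
L = 14/117 + 62/117 + 1 = 193/117 ≈ 1.650 bits/symbol.

1.650 bits/symbol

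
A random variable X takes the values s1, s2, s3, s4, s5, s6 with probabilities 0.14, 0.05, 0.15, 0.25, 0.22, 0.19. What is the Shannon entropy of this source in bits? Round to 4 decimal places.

H = −Σ pᵢ log₂ pᵢ.
−0.14·log₂(0.14) = 0.3971
−0.05·log₂(0.05) = 0.2161
−0.15·log₂(0.15) = 0.4105
−0.25·log₂(0.25) = 0.5000
−0.22·log₂(0.22) = 0.4806
−0.19·log₂(0.19) = 0.4552
Sum ≈ 2.4596 → 2.4596 bits.

2.4596 bits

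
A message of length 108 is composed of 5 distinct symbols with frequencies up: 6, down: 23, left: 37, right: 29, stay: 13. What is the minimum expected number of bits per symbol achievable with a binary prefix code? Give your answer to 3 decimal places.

Probabilities are the counts divided by 108.
Repeatedly combine the two least-probable nodes; the expected code length is the sum of the merged weights.
merge 1/18 + 13/108 → 19/108
merge 19/108 + 23/108 → 7/18
merge 29/108 + 37/108 → 11/18
merge 7/18 + 11/18 → 1
L = 19/108 + 7/18 + 11/18 + 1 = 235/108 ≈ 2.176 bits/symbol.

2.176 bits/symbol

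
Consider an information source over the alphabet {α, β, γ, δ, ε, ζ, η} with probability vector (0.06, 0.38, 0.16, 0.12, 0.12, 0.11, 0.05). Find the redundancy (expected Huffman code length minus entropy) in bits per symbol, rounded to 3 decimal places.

Entropy H = −Σ p log₂ p ≈ 2.4975 bits.
Huffman merges: 1/20+3/50→11/100; 11/100+11/100→11/50; 3/25+3/25→6/25; 4/25+11/50→19/50; 6/25+19/50→31/50; 19/50+31/50→1. L = 257/100 ≈ 2.5700.
L − H = 2.5700 − 2.4975 = 0.072 bits.

0.072 bits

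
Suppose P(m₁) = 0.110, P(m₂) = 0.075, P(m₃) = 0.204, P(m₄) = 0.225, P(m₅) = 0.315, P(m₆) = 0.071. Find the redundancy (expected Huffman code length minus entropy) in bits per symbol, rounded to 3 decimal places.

Entropy H = −Σ p log₂ p ≈ 2.3785 bits.
Huffman merges: 71/1000+3/40→73/500; 11/100+73/500→32/125; 51/250+9/40→429/1000; 32/125+63/200→571/1000; 429/1000+571/1000→1. L = 1201/500 ≈ 2.4020.
L − H = 2.4020 − 2.3785 = 0.023 bits.

0.023 bits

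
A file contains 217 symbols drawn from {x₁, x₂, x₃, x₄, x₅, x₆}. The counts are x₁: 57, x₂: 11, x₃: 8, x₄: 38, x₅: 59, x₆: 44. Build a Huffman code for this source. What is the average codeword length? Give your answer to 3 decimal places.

2.350 bits/symbol

Probabilities are the counts divided by 217.
Repeatedly combine the two least-probable nodes; the expected code length is the sum of the merged weights.
merge 8/217 + 11/217 → 19/217
merge 19/217 + 38/217 → 57/217
merge 44/217 + 57/217 → 101/217
merge 57/217 + 59/217 → 116/217
merge 101/217 + 116/217 → 1
L = 19/217 + 57/217 + 101/217 + 116/217 + 1 = 510/217 ≈ 2.350 bits/symbol.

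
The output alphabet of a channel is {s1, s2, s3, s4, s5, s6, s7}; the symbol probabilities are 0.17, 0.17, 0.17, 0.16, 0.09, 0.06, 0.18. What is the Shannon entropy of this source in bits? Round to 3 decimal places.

2.728 bits

H = −Σ pᵢ log₂ pᵢ.
−0.17·log₂(0.17) = 0.4346
−0.17·log₂(0.17) = 0.4346
−0.17·log₂(0.17) = 0.4346
−0.16·log₂(0.16) = 0.4230
−0.09·log₂(0.09) = 0.3127
−0.06·log₂(0.06) = 0.2435
−0.18·log₂(0.18) = 0.4453
Sum ≈ 2.7283 → 2.728 bits.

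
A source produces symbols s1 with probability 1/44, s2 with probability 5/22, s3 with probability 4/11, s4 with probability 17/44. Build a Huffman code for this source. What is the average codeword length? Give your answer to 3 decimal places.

1.864 bits/symbol

Repeatedly combine the two least-probable nodes; the expected code length is the sum of the merged weights.
merge 1/44 + 5/22 → 1/4
merge 1/4 + 4/11 → 27/44
merge 17/44 + 27/44 → 1
L = 1/4 + 27/44 + 1 = 41/22 ≈ 1.864 bits/symbol.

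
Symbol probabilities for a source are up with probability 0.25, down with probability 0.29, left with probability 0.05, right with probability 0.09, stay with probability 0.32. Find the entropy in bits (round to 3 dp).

H = −Σ pᵢ log₂ pᵢ.
−0.25·log₂(0.25) = 0.5000
−0.29·log₂(0.29) = 0.5179
−0.05·log₂(0.05) = 0.2161
−0.09·log₂(0.09) = 0.3127
−0.32·log₂(0.32) = 0.5260
Sum ≈ 2.0727 → 2.073 bits.

2.073 bits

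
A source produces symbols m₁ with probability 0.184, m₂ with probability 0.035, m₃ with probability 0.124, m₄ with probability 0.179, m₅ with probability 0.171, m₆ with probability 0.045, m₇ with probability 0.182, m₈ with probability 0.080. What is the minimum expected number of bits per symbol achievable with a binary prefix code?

2.874 bits/symbol

Repeatedly combine the two least-probable nodes; the expected code length is the sum of the merged weights.
merge 7/200 + 9/200 → 2/25
merge 2/25 + 2/25 → 4/25
merge 31/250 + 4/25 → 71/250
merge 171/1000 + 179/1000 → 7/20
merge 91/500 + 23/125 → 183/500
merge 71/250 + 7/20 → 317/500
merge 183/500 + 317/500 → 1
L = 2/25 + 4/25 + 71/250 + 7/20 + 183/500 + 317/500 + 1 = 1437/500 = 2.874 bits/symbol.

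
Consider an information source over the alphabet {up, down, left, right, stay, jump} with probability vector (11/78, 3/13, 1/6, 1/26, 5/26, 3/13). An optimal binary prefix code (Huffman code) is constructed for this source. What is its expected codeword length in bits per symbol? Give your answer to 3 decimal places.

Repeatedly combine the two least-probable nodes; the expected code length is the sum of the merged weights.
merge 1/26 + 11/78 → 7/39
merge 1/6 + 7/39 → 9/26
merge 5/26 + 3/13 → 11/26
merge 3/13 + 9/26 → 15/26
merge 11/26 + 15/26 → 1
L = 7/39 + 9/26 + 11/26 + 15/26 + 1 = 197/78 ≈ 2.526 bits/symbol.

2.526 bits/symbol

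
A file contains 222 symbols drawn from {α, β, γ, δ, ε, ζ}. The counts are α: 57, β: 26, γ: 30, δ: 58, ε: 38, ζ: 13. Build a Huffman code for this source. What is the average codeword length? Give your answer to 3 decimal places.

Probabilities are the counts divided by 222.
Repeatedly combine the two least-probable nodes; the expected code length is the sum of the merged weights.
merge 13/222 + 13/111 → 13/74
merge 5/37 + 19/111 → 34/111
merge 13/74 + 19/74 → 16/37
merge 29/111 + 34/111 → 21/37
merge 16/37 + 21/37 → 1
L = 13/74 + 34/111 + 16/37 + 21/37 + 1 = 551/222 ≈ 2.482 bits/symbol.

2.482 bits/symbol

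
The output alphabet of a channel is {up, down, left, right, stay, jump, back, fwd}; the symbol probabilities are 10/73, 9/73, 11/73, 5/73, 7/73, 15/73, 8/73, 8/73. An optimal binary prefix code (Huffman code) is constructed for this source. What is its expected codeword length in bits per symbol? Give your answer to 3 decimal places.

2.959 bits/symbol

Repeatedly combine the two least-probable nodes; the expected code length is the sum of the merged weights.
merge 5/73 + 7/73 → 12/73
merge 8/73 + 8/73 → 16/73
merge 9/73 + 10/73 → 19/73
merge 11/73 + 12/73 → 23/73
merge 15/73 + 16/73 → 31/73
merge 19/73 + 23/73 → 42/73
merge 31/73 + 42/73 → 1
L = 12/73 + 16/73 + 19/73 + 23/73 + 31/73 + 42/73 + 1 = 216/73 ≈ 2.959 bits/symbol.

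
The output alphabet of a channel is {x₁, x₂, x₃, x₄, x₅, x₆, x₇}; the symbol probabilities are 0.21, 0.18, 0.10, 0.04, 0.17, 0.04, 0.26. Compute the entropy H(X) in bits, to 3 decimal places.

2.562 bits

H = −Σ pᵢ log₂ pᵢ.
−0.21·log₂(0.21) = 0.4728
−0.18·log₂(0.18) = 0.4453
−0.10·log₂(0.10) = 0.3322
−0.04·log₂(0.04) = 0.1858
−0.17·log₂(0.17) = 0.4346
−0.04·log₂(0.04) = 0.1858
−0.26·log₂(0.26) = 0.5053
Sum ≈ 2.5617 → 2.562 bits.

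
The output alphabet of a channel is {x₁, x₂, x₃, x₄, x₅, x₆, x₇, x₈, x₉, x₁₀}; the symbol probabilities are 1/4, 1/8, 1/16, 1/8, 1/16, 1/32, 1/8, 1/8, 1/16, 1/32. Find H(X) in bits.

Each probability is a power of 1/2, so log₂(1/p) is an integer.
H = Σ p·log₂(1/p) = 1/4·2 + 1/8·3 + 1/16·4 + 1/8·3 + 1/16·4 + 1/32·5 + 1/8·3 + 1/8·3 + 1/16·4 + 1/32·5 = 3.0625 bits.

3.0625 bits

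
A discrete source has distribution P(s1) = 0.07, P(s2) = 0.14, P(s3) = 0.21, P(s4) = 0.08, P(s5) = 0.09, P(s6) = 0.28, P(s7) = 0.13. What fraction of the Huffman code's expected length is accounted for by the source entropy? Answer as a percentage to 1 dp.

99.2%

Entropy H = −Σ p log₂ p ≈ 2.6395 bits.
Huffman merges: 7/100+2/25→3/20; 9/100+13/100→11/50; 7/50+3/20→29/100; 21/100+11/50→43/100; 7/25+29/100→57/100; 43/100+57/100→1. L = 133/50 ≈ 2.6600.
Efficiency = H/L = 2.6395/2.6600 = 99.2%.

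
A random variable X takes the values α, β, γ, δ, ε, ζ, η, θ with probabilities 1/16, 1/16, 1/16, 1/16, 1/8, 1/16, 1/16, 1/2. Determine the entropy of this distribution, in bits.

2.375 bits

Each probability is a power of 1/2, so log₂(1/p) is an integer.
H = Σ p·log₂(1/p) = 1/16·4 + 1/16·4 + 1/16·4 + 1/16·4 + 1/8·3 + 1/16·4 + 1/16·4 + 1/2·1 = 2.375 bits.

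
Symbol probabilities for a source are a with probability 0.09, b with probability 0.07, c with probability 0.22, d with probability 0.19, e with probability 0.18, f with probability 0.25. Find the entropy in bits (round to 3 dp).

H = −Σ pᵢ log₂ pᵢ.
−0.09·log₂(0.09) = 0.3127
−0.07·log₂(0.07) = 0.2686
−0.22·log₂(0.22) = 0.4806
−0.19·log₂(0.19) = 0.4552
−0.18·log₂(0.18) = 0.4453
−0.25·log₂(0.25) = 0.5000
Sum ≈ 2.4623 → 2.462 bits.

2.462 bits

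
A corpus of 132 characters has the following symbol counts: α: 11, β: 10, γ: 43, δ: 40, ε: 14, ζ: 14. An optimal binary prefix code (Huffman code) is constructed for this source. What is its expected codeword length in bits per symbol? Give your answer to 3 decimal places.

Probabilities are the counts divided by 132.
Repeatedly combine the two least-probable nodes; the expected code length is the sum of the merged weights.
merge 5/66 + 1/12 → 7/44
merge 7/66 + 7/66 → 7/33
merge 7/44 + 7/33 → 49/132
merge 10/33 + 43/132 → 83/132
merge 49/132 + 83/132 → 1
L = 7/44 + 7/33 + 49/132 + 83/132 + 1 = 313/132 ≈ 2.371 bits/symbol.

2.371 bits/symbol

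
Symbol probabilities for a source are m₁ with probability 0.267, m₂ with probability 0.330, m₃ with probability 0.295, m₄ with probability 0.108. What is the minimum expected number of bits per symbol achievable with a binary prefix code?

2 bits/symbol

Repeatedly combine the two least-probable nodes; the expected code length is the sum of the merged weights.
merge 27/250 + 267/1000 → 3/8
merge 59/200 + 33/100 → 5/8
merge 3/8 + 5/8 → 1
L = 3/8 + 5/8 + 1 = 2 bits/symbol.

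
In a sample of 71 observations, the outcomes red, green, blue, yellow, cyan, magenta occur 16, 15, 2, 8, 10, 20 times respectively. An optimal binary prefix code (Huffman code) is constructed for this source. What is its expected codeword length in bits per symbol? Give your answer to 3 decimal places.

Probabilities are the counts divided by 71.
Repeatedly combine the two least-probable nodes; the expected code length is the sum of the merged weights.
merge 2/71 + 8/71 → 10/71
merge 10/71 + 10/71 → 20/71
merge 15/71 + 16/71 → 31/71
merge 20/71 + 20/71 → 40/71
merge 31/71 + 40/71 → 1
L = 10/71 + 20/71 + 31/71 + 40/71 + 1 = 172/71 ≈ 2.423 bits/symbol.

2.423 bits/symbol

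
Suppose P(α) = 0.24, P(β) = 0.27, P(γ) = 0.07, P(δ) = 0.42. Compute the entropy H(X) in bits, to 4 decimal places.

1.7984 bits

H = −Σ pᵢ log₂ pᵢ.
−0.24·log₂(0.24) = 0.4941
−0.27·log₂(0.27) = 0.5100
−0.07·log₂(0.07) = 0.2686
−0.42·log₂(0.42) = 0.5256
Sum ≈ 1.7984 → 1.7984 bits.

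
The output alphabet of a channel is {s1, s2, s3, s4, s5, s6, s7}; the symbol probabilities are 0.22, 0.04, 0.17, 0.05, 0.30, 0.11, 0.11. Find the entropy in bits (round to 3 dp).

2.539 bits

H = −Σ pᵢ log₂ pᵢ.
−0.22·log₂(0.22) = 0.4806
−0.04·log₂(0.04) = 0.1858
−0.17·log₂(0.17) = 0.4346
−0.05·log₂(0.05) = 0.2161
−0.30·log₂(0.30) = 0.5211
−0.11·log₂(0.11) = 0.3503
−0.11·log₂(0.11) = 0.3503
Sum ≈ 2.5387 → 2.539 bits.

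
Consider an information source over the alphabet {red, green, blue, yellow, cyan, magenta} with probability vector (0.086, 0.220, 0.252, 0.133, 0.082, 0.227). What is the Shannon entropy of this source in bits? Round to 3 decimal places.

H = −Σ pᵢ log₂ pᵢ.
−0.086·log₂(0.086) = 0.3044
−0.220·log₂(0.220) = 0.4806
−0.252·log₂(0.252) = 0.5011
−0.133·log₂(0.133) = 0.3871
−0.082·log₂(0.082) = 0.2959
−0.227·log₂(0.227) = 0.4856
Sum ≈ 2.4547 → 2.455 bits.

2.455 bits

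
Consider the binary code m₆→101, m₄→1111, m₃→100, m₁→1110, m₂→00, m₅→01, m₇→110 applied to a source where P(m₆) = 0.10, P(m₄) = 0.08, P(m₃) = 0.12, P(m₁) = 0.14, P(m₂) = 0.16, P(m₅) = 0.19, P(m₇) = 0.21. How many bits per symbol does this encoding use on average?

2.87 bits/symbol

L̄ = Σ pᵢ·ℓᵢ = 0.10·3 + 0.08·4 + 0.12·3 + 0.14·4 + 0.16·2 + 0.19·2 + 0.21·3 = 2.87 bits/symbol.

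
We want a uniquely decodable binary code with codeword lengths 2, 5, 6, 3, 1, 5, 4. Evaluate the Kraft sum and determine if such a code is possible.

With common denominator 2^6 = 64: Σ 2^(−ℓᵢ) = 16/64 + 2/64 + 1/64 + 8/64 + 32/64 + 2/64 + 4/64 = 65/64 = 1.015625.
Kraft's inequality requires Σ ≤ 1; here Σ = 1.015625 > 1, so no such prefix code exists.

1.015625; no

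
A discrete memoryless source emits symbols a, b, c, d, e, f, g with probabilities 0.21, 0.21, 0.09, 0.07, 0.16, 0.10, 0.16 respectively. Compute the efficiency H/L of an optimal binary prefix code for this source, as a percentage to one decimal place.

Entropy H = −Σ p log₂ p ≈ 2.7051 bits.
Huffman merges: 7/100+9/100→4/25; 1/10+4/25→13/50; 4/25+4/25→8/25; 21/100+21/100→21/50; 13/50+8/25→29/50; 21/50+29/50→1. L = 137/50 ≈ 2.7400.
Efficiency = H/L = 2.7051/2.7400 = 98.7%.

98.7%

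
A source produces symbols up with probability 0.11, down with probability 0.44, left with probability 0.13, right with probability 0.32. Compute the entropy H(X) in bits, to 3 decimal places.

H = −Σ pᵢ log₂ pᵢ.
−0.11·log₂(0.11) = 0.3503
−0.44·log₂(0.44) = 0.5211
−0.13·log₂(0.13) = 0.3826
−0.32·log₂(0.32) = 0.5260
Sum ≈ 1.7801 → 1.780 bits.

1.780 bits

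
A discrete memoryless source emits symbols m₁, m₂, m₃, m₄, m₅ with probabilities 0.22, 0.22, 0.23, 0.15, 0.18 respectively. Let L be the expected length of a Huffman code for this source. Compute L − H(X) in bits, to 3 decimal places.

Entropy H = −Σ p log₂ p ≈ 2.3047 bits.
Huffman merges: 3/20+9/50→33/100; 11/50+11/50→11/25; 23/100+33/100→14/25; 11/25+14/25→1. L = 233/100 ≈ 2.3300.
L − H = 2.3300 − 2.3047 = 0.025 bits.

0.025 bits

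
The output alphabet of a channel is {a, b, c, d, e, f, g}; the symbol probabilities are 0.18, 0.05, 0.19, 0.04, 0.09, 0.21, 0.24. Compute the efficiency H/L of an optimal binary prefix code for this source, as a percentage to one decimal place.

98.2%

Entropy H = −Σ p log₂ p ≈ 2.5820 bits.
Huffman merges: 1/25+1/20→9/100; 9/100+9/100→9/50; 9/50+9/50→9/25; 19/100+21/100→2/5; 6/25+9/25→3/5; 2/5+3/5→1. L = 263/100 ≈ 2.6300.
Efficiency = H/L = 2.5820/2.6300 = 98.2%.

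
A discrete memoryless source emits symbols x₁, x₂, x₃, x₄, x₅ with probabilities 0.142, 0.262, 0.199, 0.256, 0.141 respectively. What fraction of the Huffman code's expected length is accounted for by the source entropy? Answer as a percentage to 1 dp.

99.5%

Entropy H = −Σ p log₂ p ≈ 2.2714 bits.
Huffman merges: 141/1000+71/500→283/1000; 199/1000+32/125→91/200; 131/500+283/1000→109/200; 91/200+109/200→1. L = 2283/1000 ≈ 2.2830.
Efficiency = H/L = 2.2714/2.2830 = 99.5%.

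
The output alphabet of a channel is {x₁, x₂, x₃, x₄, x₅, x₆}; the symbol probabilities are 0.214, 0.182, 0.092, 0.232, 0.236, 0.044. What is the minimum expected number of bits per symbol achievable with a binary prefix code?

Repeatedly combine the two least-probable nodes; the expected code length is the sum of the merged weights.
merge 11/250 + 23/250 → 17/125
merge 17/125 + 91/500 → 159/500
merge 107/500 + 29/125 → 223/500
merge 59/250 + 159/500 → 277/500
merge 223/500 + 277/500 → 1
L = 17/125 + 159/500 + 223/500 + 277/500 + 1 = 1227/500 = 2.454 bits/symbol.

2.454 bits/symbol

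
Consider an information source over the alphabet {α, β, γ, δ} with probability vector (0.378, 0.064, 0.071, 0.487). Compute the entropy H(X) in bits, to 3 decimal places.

H = −Σ pᵢ log₂ pᵢ.
−0.378·log₂(0.378) = 0.5305
−0.064·log₂(0.064) = 0.2538
−0.071·log₂(0.071) = 0.2709
−0.487·log₂(0.487) = 0.5055
Sum ≈ 1.5608 → 1.561 bits.

1.561 bits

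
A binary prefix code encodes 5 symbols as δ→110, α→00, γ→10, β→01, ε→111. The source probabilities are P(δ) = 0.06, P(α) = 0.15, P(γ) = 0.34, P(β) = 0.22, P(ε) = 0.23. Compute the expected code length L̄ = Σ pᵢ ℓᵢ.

2.29 bits/symbol

L̄ = Σ pᵢ·ℓᵢ = 0.06·3 + 0.15·2 + 0.34·2 + 0.22·2 + 0.23·3 = 2.29 bits/symbol.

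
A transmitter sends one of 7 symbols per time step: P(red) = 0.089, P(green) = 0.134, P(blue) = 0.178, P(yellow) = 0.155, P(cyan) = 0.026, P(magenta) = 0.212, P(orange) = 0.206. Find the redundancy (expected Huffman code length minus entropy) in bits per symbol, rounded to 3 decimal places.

0.057 bits

Entropy H = −Σ p log₂ p ≈ 2.6402 bits.
Huffman merges: 13/500+89/1000→23/200; 23/200+67/500→249/1000; 31/200+89/500→333/1000; 103/500+53/250→209/500; 249/1000+333/1000→291/500; 209/500+291/500→1. L = 2697/1000 ≈ 2.6970.
L − H = 2.6970 − 2.6402 = 0.057 bits.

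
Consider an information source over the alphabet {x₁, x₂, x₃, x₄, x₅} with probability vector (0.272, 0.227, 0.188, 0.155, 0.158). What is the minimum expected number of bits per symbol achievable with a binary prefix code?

2.313 bits/symbol

Repeatedly combine the two least-probable nodes; the expected code length is the sum of the merged weights.
merge 31/200 + 79/500 → 313/1000
merge 47/250 + 227/1000 → 83/200
merge 34/125 + 313/1000 → 117/200
merge 83/200 + 117/200 → 1
L = 313/1000 + 83/200 + 117/200 + 1 = 2313/1000 = 2.313 bits/symbol.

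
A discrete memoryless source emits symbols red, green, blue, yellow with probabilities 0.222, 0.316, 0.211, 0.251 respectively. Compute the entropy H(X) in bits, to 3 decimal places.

1.981 bits

H = −Σ pᵢ log₂ pᵢ.
−0.222·log₂(0.222) = 0.4820
−0.316·log₂(0.316) = 0.5252
−0.211·log₂(0.211) = 0.4736
−0.251·log₂(0.251) = 0.5006
Sum ≈ 1.9814 → 1.981 bits.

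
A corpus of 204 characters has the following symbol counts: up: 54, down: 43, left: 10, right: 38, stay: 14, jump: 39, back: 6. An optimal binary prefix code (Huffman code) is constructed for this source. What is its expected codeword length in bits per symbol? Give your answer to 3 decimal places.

Probabilities are the counts divided by 204.
Repeatedly combine the two least-probable nodes; the expected code length is the sum of the merged weights.
merge 1/34 + 5/102 → 4/51
merge 7/102 + 4/51 → 5/34
merge 5/34 + 19/102 → 1/3
merge 13/68 + 43/204 → 41/102
merge 9/34 + 1/3 → 61/102
merge 41/102 + 61/102 → 1
L = 4/51 + 5/34 + 1/3 + 41/102 + 61/102 + 1 = 87/34 ≈ 2.559 bits/symbol.

2.559 bits/symbol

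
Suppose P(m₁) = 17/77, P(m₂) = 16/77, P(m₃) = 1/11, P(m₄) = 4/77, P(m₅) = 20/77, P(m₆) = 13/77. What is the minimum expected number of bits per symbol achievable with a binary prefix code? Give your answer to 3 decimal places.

Repeatedly combine the two least-probable nodes; the expected code length is the sum of the merged weights.
merge 4/77 + 1/11 → 1/7
merge 1/7 + 13/77 → 24/77
merge 16/77 + 17/77 → 3/7
merge 20/77 + 24/77 → 4/7
merge 3/7 + 4/7 → 1
L = 1/7 + 24/77 + 3/7 + 4/7 + 1 = 27/11 ≈ 2.455 bits/symbol.

2.455 bits/symbol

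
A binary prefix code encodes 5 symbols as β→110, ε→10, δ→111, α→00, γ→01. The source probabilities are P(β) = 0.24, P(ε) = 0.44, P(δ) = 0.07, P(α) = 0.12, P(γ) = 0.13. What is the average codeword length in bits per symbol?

2.31 bits/symbol

L̄ = Σ pᵢ·ℓᵢ = 0.24·3 + 0.44·2 + 0.07·3 + 0.12·2 + 0.13·2 = 2.31 bits/symbol.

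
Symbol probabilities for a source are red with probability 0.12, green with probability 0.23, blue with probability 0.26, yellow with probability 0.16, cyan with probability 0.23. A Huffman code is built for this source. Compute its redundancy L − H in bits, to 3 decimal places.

0.009 bits

Entropy H = −Σ p log₂ p ≈ 2.2707 bits.
Huffman merges: 3/25+4/25→7/25; 23/100+23/100→23/50; 13/50+7/25→27/50; 23/50+27/50→1. L = 57/25 ≈ 2.2800.
L − H = 2.2800 − 2.2707 = 0.009 bits.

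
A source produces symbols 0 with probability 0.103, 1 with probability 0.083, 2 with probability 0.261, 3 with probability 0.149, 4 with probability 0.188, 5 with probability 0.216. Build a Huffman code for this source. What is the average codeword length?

2.521 bits/symbol

Repeatedly combine the two least-probable nodes; the expected code length is the sum of the merged weights.
merge 83/1000 + 103/1000 → 93/500
merge 149/1000 + 93/500 → 67/200
merge 47/250 + 27/125 → 101/250
merge 261/1000 + 67/200 → 149/250
merge 101/250 + 149/250 → 1
L = 93/500 + 67/200 + 101/250 + 149/250 + 1 = 2521/1000 = 2.521 bits/symbol.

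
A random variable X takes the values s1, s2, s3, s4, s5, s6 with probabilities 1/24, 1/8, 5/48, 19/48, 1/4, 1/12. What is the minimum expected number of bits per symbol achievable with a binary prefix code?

Repeatedly combine the two least-probable nodes; the expected code length is the sum of the merged weights.
merge 1/24 + 1/12 → 1/8
merge 5/48 + 1/8 → 11/48
merge 1/8 + 11/48 → 17/48
merge 1/4 + 17/48 → 29/48
merge 19/48 + 29/48 → 1
L = 1/8 + 11/48 + 17/48 + 29/48 + 1 = 37/16 = 2.3125 bits/symbol.

2.3125 bits/symbol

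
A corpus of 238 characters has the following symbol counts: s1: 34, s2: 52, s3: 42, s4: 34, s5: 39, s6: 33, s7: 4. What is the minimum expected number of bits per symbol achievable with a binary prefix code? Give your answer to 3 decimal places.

Probabilities are the counts divided by 238.
Repeatedly combine the two least-probable nodes; the expected code length is the sum of the merged weights.
merge 2/119 + 33/238 → 37/238
merge 1/7 + 1/7 → 2/7
merge 37/238 + 39/238 → 38/119
merge 3/17 + 26/119 → 47/119
merge 2/7 + 38/119 → 72/119
merge 47/119 + 72/119 → 1
L = 37/238 + 2/7 + 38/119 + 47/119 + 72/119 + 1 = 657/238 ≈ 2.761 bits/symbol.

2.761 bits/symbol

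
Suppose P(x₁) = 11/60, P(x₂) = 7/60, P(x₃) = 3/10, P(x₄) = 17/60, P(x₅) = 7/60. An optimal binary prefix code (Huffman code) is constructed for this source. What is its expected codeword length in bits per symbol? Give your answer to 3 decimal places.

Repeatedly combine the two least-probable nodes; the expected code length is the sum of the merged weights.
merge 7/60 + 7/60 → 7/30
merge 11/60 + 7/30 → 5/12
merge 17/60 + 3/10 → 7/12
merge 5/12 + 7/12 → 1
L = 7/30 + 5/12 + 7/12 + 1 = 67/30 ≈ 2.233 bits/symbol.

2.233 bits/symbol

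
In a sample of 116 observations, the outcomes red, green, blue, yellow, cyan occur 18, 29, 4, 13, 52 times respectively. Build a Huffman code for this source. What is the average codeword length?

2 bits/symbol

Probabilities are the counts divided by 116.
Repeatedly combine the two least-probable nodes; the expected code length is the sum of the merged weights.
merge 1/29 + 13/116 → 17/116
merge 17/116 + 9/58 → 35/116
merge 1/4 + 35/116 → 16/29
merge 13/29 + 16/29 → 1
L = 17/116 + 35/116 + 16/29 + 1 = 2 bits/symbol.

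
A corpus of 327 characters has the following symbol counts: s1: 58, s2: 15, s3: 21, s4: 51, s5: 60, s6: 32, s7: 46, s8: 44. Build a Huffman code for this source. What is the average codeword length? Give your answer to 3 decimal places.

2.927 bits/symbol

Probabilities are the counts divided by 327.
Repeatedly combine the two least-probable nodes; the expected code length is the sum of the merged weights.
merge 5/109 + 7/109 → 12/109
merge 32/327 + 12/109 → 68/327
merge 44/327 + 46/327 → 30/109
merge 17/109 + 58/327 → 1/3
merge 20/109 + 68/327 → 128/327
merge 30/109 + 1/3 → 199/327
merge 128/327 + 199/327 → 1
L = 12/109 + 68/327 + 30/109 + 1/3 + 128/327 + 199/327 + 1 = 319/109 ≈ 2.927 bits/symbol.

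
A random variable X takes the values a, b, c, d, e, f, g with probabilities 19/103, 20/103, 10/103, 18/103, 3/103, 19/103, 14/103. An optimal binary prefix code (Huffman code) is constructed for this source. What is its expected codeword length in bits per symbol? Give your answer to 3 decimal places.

Repeatedly combine the two least-probable nodes; the expected code length is the sum of the merged weights.
merge 3/103 + 10/103 → 13/103
merge 13/103 + 14/103 → 27/103
merge 18/103 + 19/103 → 37/103
merge 19/103 + 20/103 → 39/103
merge 27/103 + 37/103 → 64/103
merge 39/103 + 64/103 → 1
L = 13/103 + 27/103 + 37/103 + 39/103 + 64/103 + 1 = 283/103 ≈ 2.748 bits/symbol.

2.748 bits/symbol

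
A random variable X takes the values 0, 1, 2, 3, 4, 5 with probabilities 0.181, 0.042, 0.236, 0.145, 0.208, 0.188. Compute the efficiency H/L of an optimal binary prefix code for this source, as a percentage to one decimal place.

Entropy H = −Σ p log₂ p ≈ 2.4585 bits.
Huffman merges: 21/500+29/200→187/1000; 181/1000+187/1000→46/125; 47/250+26/125→99/250; 59/250+46/125→151/250; 99/250+151/250→1. L = 511/200 ≈ 2.5550.
Efficiency = H/L = 2.4585/2.5550 = 96.2%.

96.2%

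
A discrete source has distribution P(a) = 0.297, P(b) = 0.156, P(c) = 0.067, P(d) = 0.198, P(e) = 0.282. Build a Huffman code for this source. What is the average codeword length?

2.223 bits/symbol

Repeatedly combine the two least-probable nodes; the expected code length is the sum of the merged weights.
merge 67/1000 + 39/250 → 223/1000
merge 99/500 + 223/1000 → 421/1000
merge 141/500 + 297/1000 → 579/1000
merge 421/1000 + 579/1000 → 1
L = 223/1000 + 421/1000 + 579/1000 + 1 = 2223/1000 = 2.223 bits/symbol.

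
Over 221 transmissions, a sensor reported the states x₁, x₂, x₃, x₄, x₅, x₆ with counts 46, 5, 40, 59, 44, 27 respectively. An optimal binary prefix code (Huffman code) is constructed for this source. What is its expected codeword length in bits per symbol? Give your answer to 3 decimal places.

Probabilities are the counts divided by 221.
Repeatedly combine the two least-probable nodes; the expected code length is the sum of the merged weights.
merge 5/221 + 27/221 → 32/221
merge 32/221 + 40/221 → 72/221
merge 44/221 + 46/221 → 90/221
merge 59/221 + 72/221 → 131/221
merge 90/221 + 131/221 → 1
L = 32/221 + 72/221 + 90/221 + 131/221 + 1 = 42/17 ≈ 2.471 bits/symbol.

2.471 bits/symbol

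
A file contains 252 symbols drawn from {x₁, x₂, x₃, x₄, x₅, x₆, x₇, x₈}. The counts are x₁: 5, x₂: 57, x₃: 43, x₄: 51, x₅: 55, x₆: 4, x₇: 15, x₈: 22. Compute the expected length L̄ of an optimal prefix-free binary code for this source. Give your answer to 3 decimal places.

2.667 bits/symbol

Probabilities are the counts divided by 252.
Repeatedly combine the two least-probable nodes; the expected code length is the sum of the merged weights.
merge 1/63 + 5/252 → 1/28
merge 1/28 + 5/84 → 2/21
merge 11/126 + 2/21 → 23/126
merge 43/252 + 23/126 → 89/252
merge 17/84 + 55/252 → 53/126
merge 19/84 + 89/252 → 73/126
merge 53/126 + 73/126 → 1
L = 1/28 + 2/21 + 23/126 + 89/252 + 53/126 + 73/126 + 1 = 8/3 ≈ 2.667 bits/symbol.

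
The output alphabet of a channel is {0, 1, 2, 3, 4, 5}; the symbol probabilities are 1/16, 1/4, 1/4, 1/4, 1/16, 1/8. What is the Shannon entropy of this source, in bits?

Each probability is a power of 1/2, so log₂(1/p) is an integer.
H = Σ p·log₂(1/p) = 1/16·4 + 1/4·2 + 1/4·2 + 1/4·2 + 1/16·4 + 1/8·3 = 2.375 bits.

2.375 bits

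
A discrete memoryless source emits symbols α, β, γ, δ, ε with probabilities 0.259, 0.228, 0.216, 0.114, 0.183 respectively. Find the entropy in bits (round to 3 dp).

2.274 bits

H = −Σ pᵢ log₂ pᵢ.
−0.259·log₂(0.259) = 0.5048
−0.228·log₂(0.228) = 0.4863
−0.216·log₂(0.216) = 0.4776
−0.114·log₂(0.114) = 0.3571
−0.183·log₂(0.183) = 0.4484
Sum ≈ 2.2742 → 2.274 bits.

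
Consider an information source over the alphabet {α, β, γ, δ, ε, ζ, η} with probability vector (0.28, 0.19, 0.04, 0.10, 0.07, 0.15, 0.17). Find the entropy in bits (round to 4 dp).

H = −Σ pᵢ log₂ pᵢ.
−0.28·log₂(0.28) = 0.5142
−0.19·log₂(0.19) = 0.4552
−0.04·log₂(0.04) = 0.1858
−0.10·log₂(0.10) = 0.3322
−0.07·log₂(0.07) = 0.2686
−0.15·log₂(0.15) = 0.4105
−0.17·log₂(0.17) = 0.4346
Sum ≈ 2.6011 → 2.6011 bits.

2.6011 bits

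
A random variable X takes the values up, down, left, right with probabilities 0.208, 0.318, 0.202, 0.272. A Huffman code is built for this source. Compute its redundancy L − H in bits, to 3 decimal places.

0.026 bits

Entropy H = −Σ p log₂ p ≈ 1.9738 bits.
Huffman merges: 101/500+26/125→41/100; 34/125+159/500→59/100; 41/100+59/100→1. L = 2 ≈ 2.0000.
L − H = 2.0000 − 1.9738 = 0.026 bits.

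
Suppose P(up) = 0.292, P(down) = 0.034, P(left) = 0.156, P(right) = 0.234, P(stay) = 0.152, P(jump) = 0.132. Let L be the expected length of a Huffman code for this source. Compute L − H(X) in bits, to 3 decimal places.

0.082 bits

Entropy H = −Σ p log₂ p ≈ 2.3916 bits.
Huffman merges: 17/500+33/250→83/500; 19/125+39/250→77/250; 83/500+117/500→2/5; 73/250+77/250→3/5; 2/5+3/5→1. L = 1237/500 ≈ 2.4740.
L − H = 2.4740 − 2.3916 = 0.082 bits.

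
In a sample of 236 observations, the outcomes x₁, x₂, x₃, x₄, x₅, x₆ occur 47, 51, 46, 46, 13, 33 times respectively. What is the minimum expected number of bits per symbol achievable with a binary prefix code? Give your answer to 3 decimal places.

Probabilities are the counts divided by 236.
Repeatedly combine the two least-probable nodes; the expected code length is the sum of the merged weights.
merge 13/236 + 33/236 → 23/118
merge 23/118 + 23/118 → 23/59
merge 23/118 + 47/236 → 93/236
merge 51/236 + 23/59 → 143/236
merge 93/236 + 143/236 → 1
L = 23/118 + 23/59 + 93/236 + 143/236 + 1 = 305/118 ≈ 2.585 bits/symbol.

2.585 bits/symbol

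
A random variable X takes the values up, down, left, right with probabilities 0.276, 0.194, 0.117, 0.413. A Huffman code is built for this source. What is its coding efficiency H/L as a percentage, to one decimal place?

98.0%

Entropy H = −Σ p log₂ p ≈ 1.8606 bits.
Huffman merges: 117/1000+97/500→311/1000; 69/250+311/1000→587/1000; 413/1000+587/1000→1. L = 949/500 ≈ 1.8980.
Efficiency = H/L = 1.8606/1.8980 = 98.0%.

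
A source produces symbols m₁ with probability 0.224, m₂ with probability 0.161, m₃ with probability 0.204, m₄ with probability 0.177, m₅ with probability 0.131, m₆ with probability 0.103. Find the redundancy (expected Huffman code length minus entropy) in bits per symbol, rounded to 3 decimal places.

Entropy H = −Σ p log₂ p ≈ 2.5396 bits.
Huffman merges: 103/1000+131/1000→117/500; 161/1000+177/1000→169/500; 51/250+28/125→107/250; 117/500+169/500→143/250; 107/250+143/250→1. L = 643/250 ≈ 2.5720.
L − H = 2.5720 − 2.5396 = 0.032 bits.

0.032 bits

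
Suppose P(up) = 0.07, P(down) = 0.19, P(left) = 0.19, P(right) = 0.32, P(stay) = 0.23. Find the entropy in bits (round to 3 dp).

H = −Σ pᵢ log₂ pᵢ.
−0.07·log₂(0.07) = 0.2686
−0.19·log₂(0.19) = 0.4552
−0.19·log₂(0.19) = 0.4552
−0.32·log₂(0.32) = 0.5260
−0.23·log₂(0.23) = 0.4877
Sum ≈ 2.1927 → 2.193 bits.

2.193 bits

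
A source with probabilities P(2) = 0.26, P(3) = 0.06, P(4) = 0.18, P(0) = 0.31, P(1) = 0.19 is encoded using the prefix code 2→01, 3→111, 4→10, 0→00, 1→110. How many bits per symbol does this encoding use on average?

L̄ = Σ pᵢ·ℓᵢ = 0.26·2 + 0.06·3 + 0.18·2 + 0.31·2 + 0.19·3 = 2.25 bits/symbol.

2.25 bits/symbol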